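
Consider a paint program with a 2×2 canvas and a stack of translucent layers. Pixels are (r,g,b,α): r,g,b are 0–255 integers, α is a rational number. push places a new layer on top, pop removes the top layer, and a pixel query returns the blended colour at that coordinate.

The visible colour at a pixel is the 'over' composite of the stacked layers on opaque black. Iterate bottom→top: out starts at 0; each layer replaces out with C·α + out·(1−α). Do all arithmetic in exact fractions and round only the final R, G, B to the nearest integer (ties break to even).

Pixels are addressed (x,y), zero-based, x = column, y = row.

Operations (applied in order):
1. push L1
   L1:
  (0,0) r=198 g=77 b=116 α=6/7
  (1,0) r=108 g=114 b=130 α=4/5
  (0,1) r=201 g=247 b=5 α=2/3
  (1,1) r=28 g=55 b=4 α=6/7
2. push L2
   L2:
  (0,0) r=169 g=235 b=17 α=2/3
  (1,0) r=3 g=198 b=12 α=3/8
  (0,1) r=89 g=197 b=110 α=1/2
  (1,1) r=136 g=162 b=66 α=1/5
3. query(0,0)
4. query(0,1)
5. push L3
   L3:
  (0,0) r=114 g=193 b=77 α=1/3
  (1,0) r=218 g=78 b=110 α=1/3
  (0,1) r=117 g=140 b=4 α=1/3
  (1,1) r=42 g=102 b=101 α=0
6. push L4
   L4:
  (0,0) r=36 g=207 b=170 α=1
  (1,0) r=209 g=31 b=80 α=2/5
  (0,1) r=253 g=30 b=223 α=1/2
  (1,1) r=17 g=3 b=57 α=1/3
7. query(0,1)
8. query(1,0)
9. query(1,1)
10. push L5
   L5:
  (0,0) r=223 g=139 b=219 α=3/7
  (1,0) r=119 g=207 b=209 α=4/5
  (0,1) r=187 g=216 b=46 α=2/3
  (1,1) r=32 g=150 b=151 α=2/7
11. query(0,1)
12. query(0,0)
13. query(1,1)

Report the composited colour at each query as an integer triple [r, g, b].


query (0,0) [L1,L2] — begin 0,0,0
+L1 (α=6/7) → [1188/7, 66, 696/7]
+L2 (α=2/3) → [3554/21, 536/3, 934/21]
= [169, 179, 44]

at x=0,y=1 over L1,L2:
+L1 (α=2/3) → [134, 494/3, 10/3]
+L2 (α=1/2) → [223/2, 1085/6, 170/3]
= [112, 181, 57]

at x=0,y=1 over L1,L2,L3,L4:
L1 α=2/3: [134, 494/3, 10/3]
L2 α=1/2: [223/2, 1085/6, 170/3]
L3 α=1/3: [340/3, 1505/9, 352/9]
L4 α=1/2: [1099/6, 1775/18, 2359/18]
→ [183, 99, 131]

at x=1,y=0 over L1,L2,L3,L4:
L1 α=4/5: [432/5, 456/5, 104]
L2 α=3/8: [441/8, 525/4, 139/2]
L3 α=1/3: [1313/12, 227/2, 83]
L4 α=2/5: [597/4, 161/2, 409/5]
rounded: [149, 80, 82]

(1,1) stack=L1,L2,L3,L4; from [0,0,0]:
after L1 α=6/7: [24, 330/7, 24/7]
after L2 α=1/5: [232/5, 2454/35, 558/35]
after L3 α=0: [232/5, 2454/35, 558/35]
after L4 α=1/3: [183/5, 1671/35, 1037/35]
= [37, 48, 30]

at x=0,y=1 over L1,L2,L3,L4,L5:
L1 α=2/3: [134, 494/3, 10/3]
L2 α=1/2: [223/2, 1085/6, 170/3]
L3 α=1/3: [340/3, 1505/9, 352/9]
L4 α=1/2: [1099/6, 1775/18, 2359/18]
L5 α=2/3: [3343/18, 9551/54, 4015/54]
= [186, 177, 74]

at x=0,y=0 over L1,L2,L3,L4,L5:
L1 α=6/7: [1188/7, 66, 696/7]
L2 α=2/3: [3554/21, 536/3, 934/21]
L3 α=1/3: [9502/63, 1651/9, 3485/63]
L4 α=1: [36, 207, 170]
L5 α=3/7: [813/7, 1245/7, 191]
rounded: [116, 178, 191]

at x=1,y=1 over L1,L2,L3,L4,L5:
+L1 (α=6/7) → [24, 330/7, 24/7]
+L2 (α=1/5) → [232/5, 2454/35, 558/35]
+L3 (α=0) → [232/5, 2454/35, 558/35]
+L4 (α=1/3) → [183/5, 1671/35, 1037/35]
+L5 (α=2/7) → [247/7, 3771/49, 3151/49]
rounded: [35, 77, 64]


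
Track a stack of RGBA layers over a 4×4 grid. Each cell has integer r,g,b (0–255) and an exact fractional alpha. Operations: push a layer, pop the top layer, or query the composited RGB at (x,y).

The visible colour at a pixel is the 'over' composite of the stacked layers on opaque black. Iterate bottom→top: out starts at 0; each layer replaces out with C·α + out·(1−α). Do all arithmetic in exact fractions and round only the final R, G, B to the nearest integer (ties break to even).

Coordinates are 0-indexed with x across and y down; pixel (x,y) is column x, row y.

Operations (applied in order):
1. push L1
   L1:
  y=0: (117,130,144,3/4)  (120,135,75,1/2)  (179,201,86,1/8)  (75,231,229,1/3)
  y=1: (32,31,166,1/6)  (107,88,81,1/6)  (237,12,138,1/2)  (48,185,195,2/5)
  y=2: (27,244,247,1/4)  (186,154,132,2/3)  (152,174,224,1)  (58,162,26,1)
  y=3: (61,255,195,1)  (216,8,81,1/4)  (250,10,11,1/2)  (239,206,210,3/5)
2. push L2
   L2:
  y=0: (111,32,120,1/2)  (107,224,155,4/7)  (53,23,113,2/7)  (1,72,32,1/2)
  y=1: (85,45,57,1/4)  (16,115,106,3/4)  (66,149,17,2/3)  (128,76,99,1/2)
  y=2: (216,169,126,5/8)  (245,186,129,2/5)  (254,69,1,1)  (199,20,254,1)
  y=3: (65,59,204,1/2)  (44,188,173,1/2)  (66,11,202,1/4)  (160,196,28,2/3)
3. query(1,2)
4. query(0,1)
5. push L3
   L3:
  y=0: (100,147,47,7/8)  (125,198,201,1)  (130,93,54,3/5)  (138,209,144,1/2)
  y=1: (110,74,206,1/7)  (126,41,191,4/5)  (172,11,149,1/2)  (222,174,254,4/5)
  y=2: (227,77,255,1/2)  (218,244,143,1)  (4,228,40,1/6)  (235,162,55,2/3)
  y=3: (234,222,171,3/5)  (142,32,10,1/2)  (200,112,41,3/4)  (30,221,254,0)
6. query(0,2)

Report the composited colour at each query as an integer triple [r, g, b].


at x=1,y=2 over L1,L2:
+L1 (α=2/3) → [124, 308/3, 88]
+L2 (α=2/5) → [862/5, 136, 522/5]
rounded: [172, 136, 104]

at x=0,y=1 over L1,L2:
after L1 α=1/6: [16/3, 31/6, 83/3]
after L2 α=1/4: [101/4, 121/8, 35]
→ [25, 15, 35]

(0,2) stack=L1,L2,L3; from [0,0,0]:
L1 α=1/4: [27/4, 61, 247/4]
L2 α=5/8: [4401/32, 257/2, 3261/32]
L3 α=1/2: [11665/64, 411/4, 11421/64]
= [182, 103, 178]


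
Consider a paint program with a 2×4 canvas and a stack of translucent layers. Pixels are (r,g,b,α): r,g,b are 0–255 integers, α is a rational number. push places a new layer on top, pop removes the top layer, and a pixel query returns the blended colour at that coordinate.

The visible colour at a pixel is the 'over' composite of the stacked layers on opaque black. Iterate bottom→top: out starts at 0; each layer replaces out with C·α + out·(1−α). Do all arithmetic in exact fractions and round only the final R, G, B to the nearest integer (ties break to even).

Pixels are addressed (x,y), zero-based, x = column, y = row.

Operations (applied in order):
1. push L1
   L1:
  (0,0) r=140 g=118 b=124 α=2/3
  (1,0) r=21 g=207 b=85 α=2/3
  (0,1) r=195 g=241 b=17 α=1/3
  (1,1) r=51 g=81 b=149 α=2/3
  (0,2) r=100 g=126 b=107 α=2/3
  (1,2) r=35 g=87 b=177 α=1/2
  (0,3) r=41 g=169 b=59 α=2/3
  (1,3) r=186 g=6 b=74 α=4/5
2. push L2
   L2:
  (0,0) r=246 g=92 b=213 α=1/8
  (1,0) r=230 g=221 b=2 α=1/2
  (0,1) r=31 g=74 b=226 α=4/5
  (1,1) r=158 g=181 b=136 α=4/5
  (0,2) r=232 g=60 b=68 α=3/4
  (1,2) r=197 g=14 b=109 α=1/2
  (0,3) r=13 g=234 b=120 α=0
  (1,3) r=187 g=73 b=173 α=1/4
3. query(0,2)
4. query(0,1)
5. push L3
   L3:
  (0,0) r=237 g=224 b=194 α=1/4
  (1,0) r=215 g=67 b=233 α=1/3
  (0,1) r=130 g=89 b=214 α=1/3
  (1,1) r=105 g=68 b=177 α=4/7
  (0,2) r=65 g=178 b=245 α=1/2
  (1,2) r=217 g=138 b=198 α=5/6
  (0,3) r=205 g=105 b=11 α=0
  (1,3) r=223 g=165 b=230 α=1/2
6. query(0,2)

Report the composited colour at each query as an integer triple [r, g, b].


at x=0,y=2 over L1,L2:
L1 α=2/3: [200/3, 84, 214/3]
L2 α=3/4: [572/3, 66, 413/6]
= [191, 66, 69]

query (0,1) [L1,L2] — begin 0,0,0
+L1 (α=1/3) → [65, 241/3, 17/3]
+L2 (α=4/5) → [189/5, 1129/15, 2729/15]
= [38, 75, 182]

at x=0,y=2 over L1,L2,L3:
L1 α=2/3: [200/3, 84, 214/3]
L2 α=3/4: [572/3, 66, 413/6]
L3 α=1/2: [767/6, 122, 1883/12]
rounded: [128, 122, 157]


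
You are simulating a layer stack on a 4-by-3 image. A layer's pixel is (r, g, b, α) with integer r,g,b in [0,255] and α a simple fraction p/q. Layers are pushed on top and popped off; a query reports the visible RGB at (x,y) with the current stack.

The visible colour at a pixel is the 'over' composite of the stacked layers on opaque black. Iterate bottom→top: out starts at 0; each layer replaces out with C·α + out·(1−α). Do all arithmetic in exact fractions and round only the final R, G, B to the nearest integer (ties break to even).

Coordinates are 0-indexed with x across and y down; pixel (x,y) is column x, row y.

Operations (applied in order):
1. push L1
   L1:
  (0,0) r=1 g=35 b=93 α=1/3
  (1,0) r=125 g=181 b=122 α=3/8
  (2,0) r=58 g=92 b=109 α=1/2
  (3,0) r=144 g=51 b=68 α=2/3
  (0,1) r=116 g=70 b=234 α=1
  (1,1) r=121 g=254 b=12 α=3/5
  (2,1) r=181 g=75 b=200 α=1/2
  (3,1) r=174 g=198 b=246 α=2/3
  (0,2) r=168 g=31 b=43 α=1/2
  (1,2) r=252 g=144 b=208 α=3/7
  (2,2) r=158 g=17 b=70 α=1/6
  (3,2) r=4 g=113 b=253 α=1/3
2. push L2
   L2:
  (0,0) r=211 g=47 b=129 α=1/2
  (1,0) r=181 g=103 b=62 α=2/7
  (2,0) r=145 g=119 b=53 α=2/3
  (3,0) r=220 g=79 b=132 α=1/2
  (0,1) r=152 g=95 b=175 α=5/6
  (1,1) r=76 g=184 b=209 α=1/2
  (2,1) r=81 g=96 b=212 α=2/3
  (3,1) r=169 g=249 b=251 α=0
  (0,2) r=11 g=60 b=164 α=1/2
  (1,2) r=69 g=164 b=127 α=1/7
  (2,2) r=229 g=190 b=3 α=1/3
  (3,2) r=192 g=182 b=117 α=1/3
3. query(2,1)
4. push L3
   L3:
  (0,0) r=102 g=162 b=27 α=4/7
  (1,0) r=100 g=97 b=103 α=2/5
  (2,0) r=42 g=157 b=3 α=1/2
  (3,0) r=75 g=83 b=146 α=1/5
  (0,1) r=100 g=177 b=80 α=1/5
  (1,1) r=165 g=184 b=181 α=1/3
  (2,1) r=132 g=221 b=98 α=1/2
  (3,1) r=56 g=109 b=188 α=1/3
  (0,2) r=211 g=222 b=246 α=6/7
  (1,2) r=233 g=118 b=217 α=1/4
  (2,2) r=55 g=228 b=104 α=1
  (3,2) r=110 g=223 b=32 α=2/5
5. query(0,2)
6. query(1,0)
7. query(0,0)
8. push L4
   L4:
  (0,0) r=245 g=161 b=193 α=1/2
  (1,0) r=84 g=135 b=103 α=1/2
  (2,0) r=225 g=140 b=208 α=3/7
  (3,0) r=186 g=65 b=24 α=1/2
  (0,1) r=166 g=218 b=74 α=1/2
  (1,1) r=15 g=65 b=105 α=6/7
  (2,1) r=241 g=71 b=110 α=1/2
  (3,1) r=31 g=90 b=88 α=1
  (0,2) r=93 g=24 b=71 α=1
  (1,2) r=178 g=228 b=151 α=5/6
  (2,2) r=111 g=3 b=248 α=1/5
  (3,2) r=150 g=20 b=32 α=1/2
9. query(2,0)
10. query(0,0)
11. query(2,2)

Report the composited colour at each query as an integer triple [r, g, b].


at x=2,y=1 over L1,L2:
L1 α=1/2: [181/2, 75/2, 100]
L2 α=2/3: [505/6, 153/2, 524/3]
→ [84, 76, 175]

query (0,2) [L1,L2,L3] — begin 0,0,0
L1 α=1/2: [84, 31/2, 43/2]
L2 α=1/2: [95/2, 151/4, 371/4]
L3 α=6/7: [2627/14, 5479/28, 6275/28]
rounded: [188, 196, 224]

(1,0) stack=L1,L2,L3; from [0,0,0]:
after L1 α=3/8: [375/8, 543/8, 183/4]
after L2 α=2/7: [4771/56, 4363/56, 1411/28]
after L3 α=2/5: [25513/280, 23953/280, 10001/140]
= [91, 86, 71]

query (0,0) [L1,L2,L3] — begin 0,0,0
after L1 α=1/3: [1/3, 35/3, 31]
after L2 α=1/2: [317/3, 88/3, 80]
after L3 α=4/7: [725/7, 736/7, 348/7]
→ [104, 105, 50]

(2,0) stack=L1,L2,L3,L4; from [0,0,0]:
+L1 (α=1/2) → [29, 46, 109/2]
+L2 (α=2/3) → [319/3, 284/3, 107/2]
+L3 (α=1/2) → [445/6, 755/6, 113/4]
+L4 (α=3/7) → [2915/21, 2770/21, 737/7]
→ [139, 132, 105]

query (0,0) [L1,L2,L3,L4] — begin 0,0,0
L1 α=1/3: [1/3, 35/3, 31]
L2 α=1/2: [317/3, 88/3, 80]
L3 α=4/7: [725/7, 736/7, 348/7]
L4 α=1/2: [1220/7, 1863/14, 1699/14]
→ [174, 133, 121]

(2,2) stack=L1,L2,L3,L4; from [0,0,0]:
after L1 α=1/6: [79/3, 17/6, 35/3]
after L2 α=1/3: [845/9, 587/9, 79/9]
after L3 α=1: [55, 228, 104]
after L4 α=1/5: [331/5, 183, 664/5]
rounded: [66, 183, 133]


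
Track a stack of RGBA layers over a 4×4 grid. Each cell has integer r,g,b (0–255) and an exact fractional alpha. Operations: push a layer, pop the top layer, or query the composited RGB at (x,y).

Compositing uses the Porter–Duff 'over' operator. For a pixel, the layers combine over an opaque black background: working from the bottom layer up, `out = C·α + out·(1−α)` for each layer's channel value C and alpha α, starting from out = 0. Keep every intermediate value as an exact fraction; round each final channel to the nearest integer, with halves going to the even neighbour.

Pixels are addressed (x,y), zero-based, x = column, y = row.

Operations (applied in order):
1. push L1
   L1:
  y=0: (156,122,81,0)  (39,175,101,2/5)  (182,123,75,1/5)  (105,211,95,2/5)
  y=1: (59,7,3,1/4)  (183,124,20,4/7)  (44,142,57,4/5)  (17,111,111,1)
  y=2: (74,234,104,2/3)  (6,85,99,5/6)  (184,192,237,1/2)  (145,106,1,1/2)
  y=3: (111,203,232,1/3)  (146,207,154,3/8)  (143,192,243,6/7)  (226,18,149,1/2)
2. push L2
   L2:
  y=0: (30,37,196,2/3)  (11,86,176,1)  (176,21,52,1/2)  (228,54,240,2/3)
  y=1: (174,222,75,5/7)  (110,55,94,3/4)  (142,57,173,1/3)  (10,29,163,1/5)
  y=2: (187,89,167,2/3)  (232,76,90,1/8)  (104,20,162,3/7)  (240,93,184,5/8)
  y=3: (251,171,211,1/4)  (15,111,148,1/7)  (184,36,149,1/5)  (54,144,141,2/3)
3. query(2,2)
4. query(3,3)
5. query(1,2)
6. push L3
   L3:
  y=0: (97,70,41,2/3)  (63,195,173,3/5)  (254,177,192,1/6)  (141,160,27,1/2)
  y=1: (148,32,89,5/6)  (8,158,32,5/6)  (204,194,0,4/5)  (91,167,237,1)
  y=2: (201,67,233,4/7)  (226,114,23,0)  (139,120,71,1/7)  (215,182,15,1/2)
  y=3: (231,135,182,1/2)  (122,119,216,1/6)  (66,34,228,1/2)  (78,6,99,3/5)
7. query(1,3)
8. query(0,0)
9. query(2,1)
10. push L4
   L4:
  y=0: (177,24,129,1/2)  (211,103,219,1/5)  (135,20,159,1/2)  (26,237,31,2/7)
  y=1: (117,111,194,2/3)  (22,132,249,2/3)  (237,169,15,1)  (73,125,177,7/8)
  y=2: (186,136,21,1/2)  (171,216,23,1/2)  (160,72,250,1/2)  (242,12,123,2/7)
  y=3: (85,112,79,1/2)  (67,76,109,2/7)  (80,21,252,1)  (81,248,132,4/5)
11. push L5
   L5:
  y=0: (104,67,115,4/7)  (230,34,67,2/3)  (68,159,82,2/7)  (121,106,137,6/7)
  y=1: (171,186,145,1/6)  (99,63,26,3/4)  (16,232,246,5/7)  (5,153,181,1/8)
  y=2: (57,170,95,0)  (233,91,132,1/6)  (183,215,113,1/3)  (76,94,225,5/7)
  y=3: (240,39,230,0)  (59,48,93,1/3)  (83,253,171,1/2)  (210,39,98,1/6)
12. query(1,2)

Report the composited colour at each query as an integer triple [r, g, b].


at x=2,y=2 over L1,L2:
after L1 α=1/2: [92, 96, 237/2]
after L2 α=3/7: [680/7, 444/7, 960/7]
= [97, 63, 137]

at x=3,y=3 over L1,L2:
after L1 α=1/2: [113, 9, 149/2]
after L2 α=2/3: [221/3, 99, 713/6]
rounded: [74, 99, 119]

query (1,2) [L1,L2] — begin 0,0,0
+L1 (α=5/6) → [5, 425/6, 165/2]
+L2 (α=1/8) → [267/8, 3431/48, 1335/16]
→ [33, 71, 83]

query (1,3) [L1,L2,L3] — begin 0,0,0
+L1 (α=3/8) → [219/4, 621/8, 231/4]
+L2 (α=1/7) → [687/14, 2307/28, 989/14]
+L3 (α=1/6) → [5143/84, 14867/168, 7969/84]
→ [61, 88, 95]

(0,0) stack=L1,L2,L3; from [0,0,0]:
+L1 (α=0) → [0, 0, 0]
+L2 (α=2/3) → [20, 74/3, 392/3]
+L3 (α=2/3) → [214/3, 494/9, 638/9]
→ [71, 55, 71]

(2,1) stack=L1,L2,L3; from [0,0,0]:
after L1 α=4/5: [176/5, 568/5, 228/5]
after L2 α=1/3: [354/5, 1421/15, 1321/15]
after L3 α=4/5: [4434/25, 13061/75, 1321/75]
rounded: [177, 174, 18]

query (1,2) [L1,L2,L3,L4,L5] — begin 0,0,0
+L1 (α=5/6) → [5, 425/6, 165/2]
+L2 (α=1/8) → [267/8, 3431/48, 1335/16]
+L3 (α=0) → [267/8, 3431/48, 1335/16]
+L4 (α=1/2) → [1635/16, 13799/96, 1703/32]
+L5 (α=1/6) → [11903/96, 77731/576, 12739/192]
= [124, 135, 66]


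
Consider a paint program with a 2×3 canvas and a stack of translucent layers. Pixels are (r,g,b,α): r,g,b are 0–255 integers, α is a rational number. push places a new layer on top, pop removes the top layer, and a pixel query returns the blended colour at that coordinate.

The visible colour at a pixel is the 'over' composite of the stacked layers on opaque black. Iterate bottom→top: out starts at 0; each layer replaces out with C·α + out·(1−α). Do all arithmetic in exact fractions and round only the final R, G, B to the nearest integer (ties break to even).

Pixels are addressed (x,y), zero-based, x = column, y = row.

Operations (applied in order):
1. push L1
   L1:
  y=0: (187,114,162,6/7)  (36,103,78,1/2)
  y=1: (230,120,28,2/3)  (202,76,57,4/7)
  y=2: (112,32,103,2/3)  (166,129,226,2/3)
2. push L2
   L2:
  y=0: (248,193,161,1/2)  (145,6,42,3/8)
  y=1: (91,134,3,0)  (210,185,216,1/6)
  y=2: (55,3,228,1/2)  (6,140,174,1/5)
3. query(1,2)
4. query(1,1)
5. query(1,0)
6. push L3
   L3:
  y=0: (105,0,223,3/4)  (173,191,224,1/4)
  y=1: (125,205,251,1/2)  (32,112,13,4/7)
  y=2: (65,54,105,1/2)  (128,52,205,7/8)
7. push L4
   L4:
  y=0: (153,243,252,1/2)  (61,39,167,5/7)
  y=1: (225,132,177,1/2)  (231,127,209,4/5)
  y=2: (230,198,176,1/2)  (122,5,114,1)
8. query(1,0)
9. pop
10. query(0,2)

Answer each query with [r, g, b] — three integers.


at x=1,y=2 over L1,L2:
+L1 (α=2/3) → [332/3, 86, 452/3]
+L2 (α=1/5) → [1346/15, 484/5, 466/3]
rounded: [90, 97, 155]

at x=1,y=1 over L1,L2:
after L1 α=4/7: [808/7, 304/7, 228/7]
after L2 α=1/6: [2755/21, 2815/42, 442/7]
rounded: [131, 67, 63]

at x=1,y=0 over L1,L2:
L1 α=1/2: [18, 103/2, 39]
L2 α=3/8: [525/8, 551/16, 321/8]
→ [66, 34, 40]

query (1,0) [L1,L2,L3,L4] — begin 0,0,0
+L1 (α=1/2) → [18, 103/2, 39]
+L2 (α=3/8) → [525/8, 551/16, 321/8]
+L3 (α=1/4) → [2959/32, 4709/64, 2755/32]
+L4 (α=5/7) → [7839/112, 10949/224, 16115/112]
rounded: [70, 49, 144]

at x=0,y=2 over L1,L2,L3:
+L1 (α=2/3) → [224/3, 64/3, 206/3]
+L2 (α=1/2) → [389/6, 73/6, 445/3]
+L3 (α=1/2) → [779/12, 397/12, 380/3]
→ [65, 33, 127]


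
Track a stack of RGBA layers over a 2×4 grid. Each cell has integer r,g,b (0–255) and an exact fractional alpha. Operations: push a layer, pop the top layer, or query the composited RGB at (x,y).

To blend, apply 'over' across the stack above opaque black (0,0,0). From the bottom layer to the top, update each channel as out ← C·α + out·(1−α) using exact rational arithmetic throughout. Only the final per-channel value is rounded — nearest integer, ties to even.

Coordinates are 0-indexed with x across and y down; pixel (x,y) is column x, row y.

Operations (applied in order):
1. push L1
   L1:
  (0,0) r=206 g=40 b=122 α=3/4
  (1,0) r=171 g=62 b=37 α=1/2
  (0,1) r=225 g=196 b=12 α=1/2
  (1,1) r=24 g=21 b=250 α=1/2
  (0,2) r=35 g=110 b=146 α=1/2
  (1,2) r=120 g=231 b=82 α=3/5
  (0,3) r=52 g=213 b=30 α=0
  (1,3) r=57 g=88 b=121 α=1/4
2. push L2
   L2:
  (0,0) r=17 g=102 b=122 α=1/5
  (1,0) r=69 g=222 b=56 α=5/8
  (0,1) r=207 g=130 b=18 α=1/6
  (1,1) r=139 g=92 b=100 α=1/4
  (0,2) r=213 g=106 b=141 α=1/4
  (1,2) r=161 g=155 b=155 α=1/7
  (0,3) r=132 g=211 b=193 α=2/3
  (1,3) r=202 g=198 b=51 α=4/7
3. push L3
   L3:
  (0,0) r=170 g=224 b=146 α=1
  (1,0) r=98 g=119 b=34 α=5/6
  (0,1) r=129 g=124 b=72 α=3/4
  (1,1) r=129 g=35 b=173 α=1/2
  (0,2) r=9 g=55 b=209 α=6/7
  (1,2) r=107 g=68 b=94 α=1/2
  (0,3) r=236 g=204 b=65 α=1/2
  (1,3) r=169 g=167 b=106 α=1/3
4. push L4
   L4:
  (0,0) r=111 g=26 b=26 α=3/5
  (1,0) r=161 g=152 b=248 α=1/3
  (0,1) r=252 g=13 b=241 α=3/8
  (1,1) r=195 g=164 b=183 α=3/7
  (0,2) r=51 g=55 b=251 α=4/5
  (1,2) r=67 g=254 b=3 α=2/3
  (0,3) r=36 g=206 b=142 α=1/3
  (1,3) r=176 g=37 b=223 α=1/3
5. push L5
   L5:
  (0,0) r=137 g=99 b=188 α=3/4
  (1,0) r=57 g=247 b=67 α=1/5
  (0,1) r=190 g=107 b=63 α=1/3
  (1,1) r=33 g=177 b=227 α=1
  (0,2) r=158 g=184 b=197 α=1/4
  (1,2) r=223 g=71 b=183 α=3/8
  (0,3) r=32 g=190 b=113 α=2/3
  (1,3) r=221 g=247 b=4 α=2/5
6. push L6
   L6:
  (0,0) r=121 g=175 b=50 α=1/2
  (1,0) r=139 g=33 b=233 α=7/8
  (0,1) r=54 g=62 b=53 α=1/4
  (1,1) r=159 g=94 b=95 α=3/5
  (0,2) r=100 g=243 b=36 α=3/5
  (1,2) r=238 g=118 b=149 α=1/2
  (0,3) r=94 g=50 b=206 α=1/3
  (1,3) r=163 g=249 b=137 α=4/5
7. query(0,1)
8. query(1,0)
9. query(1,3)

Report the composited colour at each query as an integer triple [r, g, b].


query (0,1) [L1,L2,L3,L4,L5,L6] — begin 0,0,0
after L1 α=1/2: [225/2, 98, 6]
after L2 α=1/6: [513/4, 310/3, 8]
after L3 α=3/4: [2061/16, 713/6, 56]
after L4 α=3/8: [22401/128, 3799/48, 1003/8]
after L5 α=1/3: [34561/192, 6367/72, 1255/12]
after L6 α=1/4: [38017/256, 7855/96, 1467/16]
rounded: [149, 82, 92]

query (1,0) [L1,L2,L3,L4,L5,L6] — begin 0,0,0
+L1 (α=1/2) → [171/2, 31, 37/2]
+L2 (α=5/8) → [1203/16, 1203/8, 671/16]
+L3 (α=5/6) → [9043/96, 5963/48, 3391/96]
+L4 (α=1/3) → [16771/144, 9611/72, 15295/144]
+L5 (α=1/5) → [18823/180, 14057/90, 17707/180]
+L6 (α=7/8) → [193963/1440, 34847/720, 311287/1440]
→ [135, 48, 216]

query (1,3) [L1,L2,L3,L4,L5,L6] — begin 0,0,0
L1 α=1/4: [57/4, 22, 121/4]
L2 α=4/7: [3403/28, 858/7, 1179/28]
L3 α=1/3: [1923/14, 2885/21, 2663/42]
L4 α=1/3: [3155/21, 6547/63, 7346/63]
L5 α=2/5: [6249/35, 16921/105, 7514/105]
L6 α=4/5: [29069/175, 121501/525, 65054/525]
rounded: [166, 231, 124]


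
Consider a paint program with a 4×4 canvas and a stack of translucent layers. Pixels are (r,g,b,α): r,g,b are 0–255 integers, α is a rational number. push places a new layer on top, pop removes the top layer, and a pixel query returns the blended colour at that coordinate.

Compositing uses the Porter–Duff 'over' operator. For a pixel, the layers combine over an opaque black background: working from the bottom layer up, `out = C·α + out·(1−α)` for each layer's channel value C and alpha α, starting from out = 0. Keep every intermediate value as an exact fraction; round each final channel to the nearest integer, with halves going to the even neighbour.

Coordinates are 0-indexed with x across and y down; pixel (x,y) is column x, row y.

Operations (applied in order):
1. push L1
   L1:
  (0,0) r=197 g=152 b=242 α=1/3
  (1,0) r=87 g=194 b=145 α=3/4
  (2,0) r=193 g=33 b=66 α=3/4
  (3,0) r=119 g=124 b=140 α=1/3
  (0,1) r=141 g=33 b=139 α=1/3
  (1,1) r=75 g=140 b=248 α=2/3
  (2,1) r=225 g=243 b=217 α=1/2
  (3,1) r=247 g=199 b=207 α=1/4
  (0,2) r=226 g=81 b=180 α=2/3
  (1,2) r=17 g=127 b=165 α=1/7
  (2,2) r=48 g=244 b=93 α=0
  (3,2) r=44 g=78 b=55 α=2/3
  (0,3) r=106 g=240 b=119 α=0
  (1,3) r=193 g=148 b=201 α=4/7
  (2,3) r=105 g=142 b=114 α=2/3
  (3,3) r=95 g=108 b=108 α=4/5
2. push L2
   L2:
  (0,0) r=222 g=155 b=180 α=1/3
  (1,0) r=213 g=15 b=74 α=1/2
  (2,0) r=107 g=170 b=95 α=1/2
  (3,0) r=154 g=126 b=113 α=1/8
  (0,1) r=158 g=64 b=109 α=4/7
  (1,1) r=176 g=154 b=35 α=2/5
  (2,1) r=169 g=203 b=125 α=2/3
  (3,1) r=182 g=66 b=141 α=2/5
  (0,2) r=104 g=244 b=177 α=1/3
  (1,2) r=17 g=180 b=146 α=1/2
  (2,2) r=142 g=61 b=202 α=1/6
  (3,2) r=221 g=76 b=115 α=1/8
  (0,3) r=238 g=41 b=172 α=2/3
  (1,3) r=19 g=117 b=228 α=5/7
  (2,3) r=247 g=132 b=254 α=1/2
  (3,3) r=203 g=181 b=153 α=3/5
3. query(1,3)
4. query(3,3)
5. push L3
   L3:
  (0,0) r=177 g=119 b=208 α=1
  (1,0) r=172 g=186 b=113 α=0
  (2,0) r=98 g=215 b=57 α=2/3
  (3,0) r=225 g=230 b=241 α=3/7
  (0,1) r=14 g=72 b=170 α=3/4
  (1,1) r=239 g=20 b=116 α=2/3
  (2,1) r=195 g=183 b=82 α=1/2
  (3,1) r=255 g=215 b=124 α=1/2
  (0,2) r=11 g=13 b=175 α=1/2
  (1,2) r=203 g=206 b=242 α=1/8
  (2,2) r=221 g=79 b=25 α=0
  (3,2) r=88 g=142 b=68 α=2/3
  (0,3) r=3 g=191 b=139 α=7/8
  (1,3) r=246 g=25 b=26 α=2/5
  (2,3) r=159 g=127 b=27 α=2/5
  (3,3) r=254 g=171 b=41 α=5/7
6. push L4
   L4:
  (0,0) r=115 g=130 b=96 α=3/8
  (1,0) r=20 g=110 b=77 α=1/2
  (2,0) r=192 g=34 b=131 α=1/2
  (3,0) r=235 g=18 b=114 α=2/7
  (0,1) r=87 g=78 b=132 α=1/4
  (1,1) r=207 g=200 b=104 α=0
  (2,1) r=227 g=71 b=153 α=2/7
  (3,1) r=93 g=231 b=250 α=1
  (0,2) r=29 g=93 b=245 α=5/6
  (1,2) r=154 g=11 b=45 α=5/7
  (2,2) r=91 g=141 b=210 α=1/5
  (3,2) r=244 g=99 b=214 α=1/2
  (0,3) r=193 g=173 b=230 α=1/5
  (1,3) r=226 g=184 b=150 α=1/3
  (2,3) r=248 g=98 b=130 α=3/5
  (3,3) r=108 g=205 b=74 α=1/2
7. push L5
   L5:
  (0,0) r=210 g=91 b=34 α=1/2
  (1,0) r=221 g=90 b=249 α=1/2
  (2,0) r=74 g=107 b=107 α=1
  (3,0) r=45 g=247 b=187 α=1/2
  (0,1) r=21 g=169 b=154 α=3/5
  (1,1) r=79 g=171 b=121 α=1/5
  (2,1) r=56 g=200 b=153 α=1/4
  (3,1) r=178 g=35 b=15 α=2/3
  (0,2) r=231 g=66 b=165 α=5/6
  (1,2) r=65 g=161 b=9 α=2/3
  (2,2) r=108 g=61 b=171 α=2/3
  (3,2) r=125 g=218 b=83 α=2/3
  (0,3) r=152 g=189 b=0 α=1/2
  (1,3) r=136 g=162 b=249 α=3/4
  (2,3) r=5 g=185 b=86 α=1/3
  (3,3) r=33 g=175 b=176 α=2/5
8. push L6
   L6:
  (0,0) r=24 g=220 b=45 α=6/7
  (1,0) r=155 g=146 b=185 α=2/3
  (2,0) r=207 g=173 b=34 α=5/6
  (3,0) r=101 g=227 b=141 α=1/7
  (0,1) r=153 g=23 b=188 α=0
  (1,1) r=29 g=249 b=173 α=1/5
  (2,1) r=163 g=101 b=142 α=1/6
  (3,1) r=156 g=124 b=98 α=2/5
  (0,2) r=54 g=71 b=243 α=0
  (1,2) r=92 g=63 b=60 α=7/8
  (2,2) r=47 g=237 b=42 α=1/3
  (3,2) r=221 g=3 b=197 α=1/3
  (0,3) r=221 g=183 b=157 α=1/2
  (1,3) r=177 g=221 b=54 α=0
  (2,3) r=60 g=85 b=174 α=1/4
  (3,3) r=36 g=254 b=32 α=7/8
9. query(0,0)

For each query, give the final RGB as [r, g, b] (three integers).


at x=1,y=3 over L1,L2:
L1 α=4/7: [772/7, 592/7, 804/7]
L2 α=5/7: [2209/49, 5279/49, 9588/49]
→ [45, 108, 196]

query (3,3) [L1,L2] — begin 0,0,0
+L1 (α=4/5) → [76, 432/5, 432/5]
+L2 (α=3/5) → [761/5, 3579/25, 3159/25]
rounded: [152, 143, 126]

(0,0) stack=L1,L2,L3,L4,L5,L6; from [0,0,0]:
+L1 (α=1/3) → [197/3, 152/3, 242/3]
+L2 (α=1/3) → [1060/9, 769/9, 1024/9]
+L3 (α=1) → [177, 119, 208]
+L4 (α=3/8) → [615/4, 985/8, 166]
+L5 (α=1/2) → [1455/8, 1713/16, 100]
+L6 (α=6/7) → [2607/56, 22833/112, 370/7]
rounded: [47, 204, 53]


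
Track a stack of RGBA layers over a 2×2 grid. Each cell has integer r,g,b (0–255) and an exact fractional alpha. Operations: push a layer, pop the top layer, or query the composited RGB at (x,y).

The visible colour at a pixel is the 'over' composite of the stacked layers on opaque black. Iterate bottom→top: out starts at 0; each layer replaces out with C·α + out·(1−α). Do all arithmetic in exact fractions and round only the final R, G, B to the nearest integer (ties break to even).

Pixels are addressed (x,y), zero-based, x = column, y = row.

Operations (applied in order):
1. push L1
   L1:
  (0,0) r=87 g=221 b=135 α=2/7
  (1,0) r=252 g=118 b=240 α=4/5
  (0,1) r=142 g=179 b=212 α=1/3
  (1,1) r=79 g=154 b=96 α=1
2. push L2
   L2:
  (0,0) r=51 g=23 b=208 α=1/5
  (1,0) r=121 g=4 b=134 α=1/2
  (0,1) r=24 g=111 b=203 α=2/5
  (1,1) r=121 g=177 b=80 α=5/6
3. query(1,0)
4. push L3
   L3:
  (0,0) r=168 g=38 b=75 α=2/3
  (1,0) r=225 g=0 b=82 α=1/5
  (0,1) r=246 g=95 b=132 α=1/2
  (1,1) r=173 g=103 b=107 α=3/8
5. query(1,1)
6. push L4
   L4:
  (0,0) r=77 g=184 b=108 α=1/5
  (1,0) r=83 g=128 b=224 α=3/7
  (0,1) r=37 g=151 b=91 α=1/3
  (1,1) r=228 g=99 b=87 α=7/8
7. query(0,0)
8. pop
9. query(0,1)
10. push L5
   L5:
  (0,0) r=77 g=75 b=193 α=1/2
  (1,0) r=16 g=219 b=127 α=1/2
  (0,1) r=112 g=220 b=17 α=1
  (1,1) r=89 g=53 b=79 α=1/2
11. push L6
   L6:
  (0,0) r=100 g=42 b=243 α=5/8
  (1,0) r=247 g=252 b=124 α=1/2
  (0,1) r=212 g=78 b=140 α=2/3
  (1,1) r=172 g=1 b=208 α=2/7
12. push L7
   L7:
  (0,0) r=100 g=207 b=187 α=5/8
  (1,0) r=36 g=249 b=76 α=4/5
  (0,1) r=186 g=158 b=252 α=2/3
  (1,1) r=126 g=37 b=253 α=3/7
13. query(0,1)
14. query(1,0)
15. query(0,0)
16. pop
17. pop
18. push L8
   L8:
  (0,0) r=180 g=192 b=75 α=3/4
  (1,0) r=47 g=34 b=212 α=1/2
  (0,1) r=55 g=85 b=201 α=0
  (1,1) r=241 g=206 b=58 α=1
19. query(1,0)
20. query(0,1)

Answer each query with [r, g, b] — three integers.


query (1,0) [L1,L2] — begin 0,0,0
+L1 (α=4/5) → [1008/5, 472/5, 192]
+L2 (α=1/2) → [1613/10, 246/5, 163]
= [161, 49, 163]

at x=1,y=1 over L1,L2,L3:
+L1 (α=1) → [79, 154, 96]
+L2 (α=5/6) → [114, 1039/6, 248/3]
+L3 (α=3/8) → [1089/8, 7049/48, 2203/24]
→ [136, 147, 92]

at x=0,y=0 over L1,L2,L3,L4:
after L1 α=2/7: [174/7, 442/7, 270/7]
after L2 α=1/5: [1053/35, 1929/35, 2536/35]
after L3 α=2/3: [4271/35, 4589/105, 7786/105]
after L4 α=1/5: [19779/175, 37676/525, 42484/525]
→ [113, 72, 81]

(0,1) stack=L1,L2,L3; from [0,0,0]:
after L1 α=1/3: [142/3, 179/3, 212/3]
after L2 α=2/5: [38, 401/5, 618/5]
after L3 α=1/2: [142, 438/5, 639/5]
rounded: [142, 88, 128]

(0,1) stack=L1,L2,L3,L5,L6,L7; from [0,0,0]:
after L1 α=1/3: [142/3, 179/3, 212/3]
after L2 α=2/5: [38, 401/5, 618/5]
after L3 α=1/2: [142, 438/5, 639/5]
after L5 α=1: [112, 220, 17]
after L6 α=2/3: [536/3, 376/3, 99]
after L7 α=2/3: [1652/9, 1324/9, 201]
= [184, 147, 201]

query (1,0) [L1,L2,L3,L5,L6,L7] — begin 0,0,0
+L1 (α=4/5) → [1008/5, 472/5, 192]
+L2 (α=1/2) → [1613/10, 246/5, 163]
+L3 (α=1/5) → [4351/25, 984/25, 734/5]
+L5 (α=1/2) → [4751/50, 6459/50, 1369/10]
+L6 (α=1/2) → [17101/100, 19059/100, 2609/20]
+L7 (α=4/5) → [31501/500, 118659/500, 8689/100]
= [63, 237, 87]

query (0,0) [L1,L2,L3,L5,L6,L7] — begin 0,0,0
L1 α=2/7: [174/7, 442/7, 270/7]
L2 α=1/5: [1053/35, 1929/35, 2536/35]
L3 α=2/3: [4271/35, 4589/105, 7786/105]
L5 α=1/2: [3483/35, 6232/105, 28051/210]
L6 α=5/8: [27949/280, 6791/140, 113101/560]
L7 α=5/8: [223847/2240, 165273/1120, 862903/4480]
→ [100, 148, 193]

query (1,0) [L1,L2,L3,L5,L8] — begin 0,0,0
+L1 (α=4/5) → [1008/5, 472/5, 192]
+L2 (α=1/2) → [1613/10, 246/5, 163]
+L3 (α=1/5) → [4351/25, 984/25, 734/5]
+L5 (α=1/2) → [4751/50, 6459/50, 1369/10]
+L8 (α=1/2) → [7101/100, 8159/100, 3489/20]
rounded: [71, 82, 174]

at x=0,y=1 over L1,L2,L3,L5,L8:
after L1 α=1/3: [142/3, 179/3, 212/3]
after L2 α=2/5: [38, 401/5, 618/5]
after L3 α=1/2: [142, 438/5, 639/5]
after L5 α=1: [112, 220, 17]
after L8 α=0: [112, 220, 17]
= [112, 220, 17]


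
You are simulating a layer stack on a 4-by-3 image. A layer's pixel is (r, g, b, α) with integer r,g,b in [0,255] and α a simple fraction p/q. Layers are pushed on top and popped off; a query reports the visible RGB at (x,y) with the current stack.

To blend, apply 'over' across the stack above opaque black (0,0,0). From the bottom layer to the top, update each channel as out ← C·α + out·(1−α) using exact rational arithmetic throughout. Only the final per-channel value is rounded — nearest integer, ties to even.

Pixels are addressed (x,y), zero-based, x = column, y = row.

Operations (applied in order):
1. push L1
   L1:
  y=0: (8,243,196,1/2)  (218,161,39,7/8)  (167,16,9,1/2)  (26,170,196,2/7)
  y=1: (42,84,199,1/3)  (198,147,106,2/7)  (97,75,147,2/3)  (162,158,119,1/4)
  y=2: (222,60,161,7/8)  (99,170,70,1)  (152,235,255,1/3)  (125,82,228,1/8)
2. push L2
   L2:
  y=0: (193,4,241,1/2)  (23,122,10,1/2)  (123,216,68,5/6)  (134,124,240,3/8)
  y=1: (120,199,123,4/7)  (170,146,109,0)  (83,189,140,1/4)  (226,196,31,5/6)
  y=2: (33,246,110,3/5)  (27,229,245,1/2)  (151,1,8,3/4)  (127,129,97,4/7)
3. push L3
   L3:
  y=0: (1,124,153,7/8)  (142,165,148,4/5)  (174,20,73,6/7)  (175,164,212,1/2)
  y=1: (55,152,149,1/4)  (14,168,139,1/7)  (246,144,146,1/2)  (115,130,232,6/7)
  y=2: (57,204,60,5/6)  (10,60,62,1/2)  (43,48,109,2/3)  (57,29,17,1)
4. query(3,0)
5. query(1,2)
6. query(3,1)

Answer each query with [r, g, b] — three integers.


at x=3,y=0 over L1,L2,L3:
L1 α=2/7: [52/7, 340/7, 56]
L2 α=3/8: [1537/28, 538/7, 125]
L3 α=1/2: [6437/56, 843/7, 337/2]
→ [115, 120, 168]

at x=1,y=2 over L1,L2,L3:
+L1 (α=1) → [99, 170, 70]
+L2 (α=1/2) → [63, 399/2, 315/2]
+L3 (α=1/2) → [73/2, 519/4, 439/4]
= [36, 130, 110]

query (3,1) [L1,L2,L3] — begin 0,0,0
after L1 α=1/4: [81/2, 79/2, 119/4]
after L2 α=5/6: [2341/12, 2039/12, 739/24]
after L3 α=6/7: [10621/84, 11399/84, 34147/168]
rounded: [126, 136, 203]


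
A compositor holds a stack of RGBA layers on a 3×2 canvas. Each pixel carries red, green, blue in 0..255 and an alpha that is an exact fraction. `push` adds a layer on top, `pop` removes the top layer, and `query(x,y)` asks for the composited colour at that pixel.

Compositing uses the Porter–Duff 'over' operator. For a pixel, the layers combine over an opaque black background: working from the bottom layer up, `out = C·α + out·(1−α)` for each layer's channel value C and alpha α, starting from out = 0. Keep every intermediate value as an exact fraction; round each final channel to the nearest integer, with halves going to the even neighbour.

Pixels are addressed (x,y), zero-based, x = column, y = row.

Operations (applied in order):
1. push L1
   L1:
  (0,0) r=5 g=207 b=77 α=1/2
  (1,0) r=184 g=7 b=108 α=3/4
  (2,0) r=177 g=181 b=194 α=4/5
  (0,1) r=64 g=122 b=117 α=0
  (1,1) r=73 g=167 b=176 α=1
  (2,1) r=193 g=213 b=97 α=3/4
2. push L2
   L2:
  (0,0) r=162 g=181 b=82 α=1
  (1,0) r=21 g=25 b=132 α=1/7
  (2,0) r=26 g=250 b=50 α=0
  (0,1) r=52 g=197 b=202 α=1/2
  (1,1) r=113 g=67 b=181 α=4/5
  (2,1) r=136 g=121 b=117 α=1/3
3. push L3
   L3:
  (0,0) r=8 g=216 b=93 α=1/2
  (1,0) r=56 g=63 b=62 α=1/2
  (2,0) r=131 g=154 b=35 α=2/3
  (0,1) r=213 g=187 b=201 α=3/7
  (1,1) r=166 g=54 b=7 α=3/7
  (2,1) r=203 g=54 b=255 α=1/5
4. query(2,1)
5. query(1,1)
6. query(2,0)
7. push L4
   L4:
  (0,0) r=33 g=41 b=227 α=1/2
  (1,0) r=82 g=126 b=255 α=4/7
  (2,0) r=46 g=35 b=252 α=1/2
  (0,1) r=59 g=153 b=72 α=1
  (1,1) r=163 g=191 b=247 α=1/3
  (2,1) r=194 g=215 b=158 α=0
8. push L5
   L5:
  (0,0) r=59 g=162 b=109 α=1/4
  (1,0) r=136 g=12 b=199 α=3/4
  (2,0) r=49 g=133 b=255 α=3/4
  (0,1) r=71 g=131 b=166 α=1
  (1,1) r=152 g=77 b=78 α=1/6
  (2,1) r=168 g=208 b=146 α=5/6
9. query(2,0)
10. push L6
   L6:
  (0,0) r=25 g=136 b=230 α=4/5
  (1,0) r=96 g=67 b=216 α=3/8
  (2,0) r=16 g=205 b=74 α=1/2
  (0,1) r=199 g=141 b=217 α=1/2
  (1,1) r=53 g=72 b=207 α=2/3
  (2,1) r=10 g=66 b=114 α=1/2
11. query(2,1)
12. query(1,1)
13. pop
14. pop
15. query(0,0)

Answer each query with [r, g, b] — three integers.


at x=2,y=1 over L1,L2,L3:
after L1 α=3/4: [579/4, 639/4, 291/4]
after L2 α=1/3: [851/6, 881/6, 175/2]
after L3 α=1/5: [2311/15, 1924/15, 121]
rounded: [154, 128, 121]

(1,1) stack=L1,L2,L3; from [0,0,0]:
after L1 α=1: [73, 167, 176]
after L2 α=4/5: [105, 87, 180]
after L3 α=3/7: [918/7, 510/7, 741/7]
→ [131, 73, 106]

query (2,0) [L1,L2,L3] — begin 0,0,0
L1 α=4/5: [708/5, 724/5, 776/5]
L2 α=0: [708/5, 724/5, 776/5]
L3 α=2/3: [2018/15, 2264/15, 1126/15]
→ [135, 151, 75]

at x=2,y=0 over L1,L2,L3,L4,L5:
L1 α=4/5: [708/5, 724/5, 776/5]
L2 α=0: [708/5, 724/5, 776/5]
L3 α=2/3: [2018/15, 2264/15, 1126/15]
L4 α=1/2: [1354/15, 2789/30, 2453/15]
L5 α=3/4: [3559/60, 14759/120, 3482/15]
= [59, 123, 232]

at x=2,y=1 over L1,L2,L3,L4,L5,L6:
+L1 (α=3/4) → [579/4, 639/4, 291/4]
+L2 (α=1/3) → [851/6, 881/6, 175/2]
+L3 (α=1/5) → [2311/15, 1924/15, 121]
+L4 (α=0) → [2311/15, 1924/15, 121]
+L5 (α=5/6) → [14911/90, 8762/45, 851/6]
+L6 (α=1/2) → [15811/180, 5866/45, 1535/12]
= [88, 130, 128]

(1,1) stack=L1,L2,L3,L4,L5,L6; from [0,0,0]:
+L1 (α=1) → [73, 167, 176]
+L2 (α=4/5) → [105, 87, 180]
+L3 (α=3/7) → [918/7, 510/7, 741/7]
+L4 (α=1/3) → [2977/21, 2357/21, 3211/21]
+L5 (α=1/6) → [18077/126, 6701/63, 17693/126]
+L6 (α=2/3) → [31433/378, 15773/189, 69857/378]
= [83, 83, 185]

at x=0,y=0 over L1,L2,L3,L4:
L1 α=1/2: [5/2, 207/2, 77/2]
L2 α=1: [162, 181, 82]
L3 α=1/2: [85, 397/2, 175/2]
L4 α=1/2: [59, 479/4, 629/4]
→ [59, 120, 157]


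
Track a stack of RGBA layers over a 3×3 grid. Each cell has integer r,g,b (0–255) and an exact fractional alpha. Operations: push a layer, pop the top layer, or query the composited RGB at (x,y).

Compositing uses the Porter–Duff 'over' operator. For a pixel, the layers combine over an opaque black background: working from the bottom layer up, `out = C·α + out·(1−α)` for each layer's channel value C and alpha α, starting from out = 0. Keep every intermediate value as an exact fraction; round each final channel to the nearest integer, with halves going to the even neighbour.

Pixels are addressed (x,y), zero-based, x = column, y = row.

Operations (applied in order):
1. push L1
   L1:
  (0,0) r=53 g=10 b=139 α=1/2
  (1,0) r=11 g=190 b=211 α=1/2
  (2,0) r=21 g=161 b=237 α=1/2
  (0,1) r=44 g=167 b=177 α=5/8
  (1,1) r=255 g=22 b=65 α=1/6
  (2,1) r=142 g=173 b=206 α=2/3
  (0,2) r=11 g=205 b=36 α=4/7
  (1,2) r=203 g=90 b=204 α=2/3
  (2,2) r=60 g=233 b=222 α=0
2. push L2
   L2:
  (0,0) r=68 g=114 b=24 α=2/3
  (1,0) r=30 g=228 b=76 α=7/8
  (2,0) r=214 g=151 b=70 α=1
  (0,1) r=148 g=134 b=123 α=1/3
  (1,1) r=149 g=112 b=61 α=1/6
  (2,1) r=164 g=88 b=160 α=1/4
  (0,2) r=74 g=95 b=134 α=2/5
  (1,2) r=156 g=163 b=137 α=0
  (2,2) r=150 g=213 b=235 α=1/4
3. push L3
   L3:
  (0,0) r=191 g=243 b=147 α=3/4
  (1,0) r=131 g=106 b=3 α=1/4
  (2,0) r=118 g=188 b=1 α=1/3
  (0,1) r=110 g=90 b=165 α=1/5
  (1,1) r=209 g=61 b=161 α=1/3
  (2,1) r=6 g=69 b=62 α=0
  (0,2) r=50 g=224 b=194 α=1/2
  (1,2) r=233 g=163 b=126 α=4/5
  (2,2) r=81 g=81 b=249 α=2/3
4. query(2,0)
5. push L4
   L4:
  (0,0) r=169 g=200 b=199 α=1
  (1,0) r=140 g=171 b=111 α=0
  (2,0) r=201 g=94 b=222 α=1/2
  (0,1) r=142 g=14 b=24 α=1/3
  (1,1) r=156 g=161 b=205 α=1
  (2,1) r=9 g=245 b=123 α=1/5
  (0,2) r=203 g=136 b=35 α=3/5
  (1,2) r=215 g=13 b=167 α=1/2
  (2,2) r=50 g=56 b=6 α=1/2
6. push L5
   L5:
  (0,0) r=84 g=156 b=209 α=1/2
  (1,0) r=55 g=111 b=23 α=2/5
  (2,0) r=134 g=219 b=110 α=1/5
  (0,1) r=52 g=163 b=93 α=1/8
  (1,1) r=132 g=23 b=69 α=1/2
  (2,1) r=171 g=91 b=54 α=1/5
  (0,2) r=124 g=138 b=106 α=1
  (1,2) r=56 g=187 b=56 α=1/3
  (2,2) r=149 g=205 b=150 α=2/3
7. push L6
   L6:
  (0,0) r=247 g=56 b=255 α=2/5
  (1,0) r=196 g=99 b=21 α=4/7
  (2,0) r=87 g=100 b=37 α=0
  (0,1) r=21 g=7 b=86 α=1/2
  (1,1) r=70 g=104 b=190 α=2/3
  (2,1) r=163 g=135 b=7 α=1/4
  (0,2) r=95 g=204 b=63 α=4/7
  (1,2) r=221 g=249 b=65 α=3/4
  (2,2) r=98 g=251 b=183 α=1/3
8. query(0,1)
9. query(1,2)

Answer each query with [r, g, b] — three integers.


at x=2,y=0 over L1,L2,L3:
L1 α=1/2: [21/2, 161/2, 237/2]
L2 α=1: [214, 151, 70]
L3 α=1/3: [182, 490/3, 47]
→ [182, 163, 47]

at x=0,y=1 over L1,L2,L3,L4,L5,L6:
L1 α=5/8: [55/2, 835/8, 885/8]
L2 α=1/3: [203/3, 457/4, 459/4]
L3 α=1/5: [1142/15, 547/5, 624/5]
L4 α=1/3: [4414/45, 388/5, 456/5]
L5 α=1/8: [16619/180, 3531/40, 3657/40]
L6 α=1/2: [20399/360, 3811/80, 7097/80]
= [57, 48, 89]

query (1,2) [L1,L2,L3,L4,L5,L6] — begin 0,0,0
+L1 (α=2/3) → [406/3, 60, 136]
+L2 (α=0) → [406/3, 60, 136]
+L3 (α=4/5) → [3202/15, 712/5, 128]
+L4 (α=1/2) → [6427/30, 777/10, 295/2]
+L5 (α=1/3) → [7267/45, 1712/15, 117]
+L6 (α=3/4) → [18551/90, 12917/60, 78]
= [206, 215, 78]


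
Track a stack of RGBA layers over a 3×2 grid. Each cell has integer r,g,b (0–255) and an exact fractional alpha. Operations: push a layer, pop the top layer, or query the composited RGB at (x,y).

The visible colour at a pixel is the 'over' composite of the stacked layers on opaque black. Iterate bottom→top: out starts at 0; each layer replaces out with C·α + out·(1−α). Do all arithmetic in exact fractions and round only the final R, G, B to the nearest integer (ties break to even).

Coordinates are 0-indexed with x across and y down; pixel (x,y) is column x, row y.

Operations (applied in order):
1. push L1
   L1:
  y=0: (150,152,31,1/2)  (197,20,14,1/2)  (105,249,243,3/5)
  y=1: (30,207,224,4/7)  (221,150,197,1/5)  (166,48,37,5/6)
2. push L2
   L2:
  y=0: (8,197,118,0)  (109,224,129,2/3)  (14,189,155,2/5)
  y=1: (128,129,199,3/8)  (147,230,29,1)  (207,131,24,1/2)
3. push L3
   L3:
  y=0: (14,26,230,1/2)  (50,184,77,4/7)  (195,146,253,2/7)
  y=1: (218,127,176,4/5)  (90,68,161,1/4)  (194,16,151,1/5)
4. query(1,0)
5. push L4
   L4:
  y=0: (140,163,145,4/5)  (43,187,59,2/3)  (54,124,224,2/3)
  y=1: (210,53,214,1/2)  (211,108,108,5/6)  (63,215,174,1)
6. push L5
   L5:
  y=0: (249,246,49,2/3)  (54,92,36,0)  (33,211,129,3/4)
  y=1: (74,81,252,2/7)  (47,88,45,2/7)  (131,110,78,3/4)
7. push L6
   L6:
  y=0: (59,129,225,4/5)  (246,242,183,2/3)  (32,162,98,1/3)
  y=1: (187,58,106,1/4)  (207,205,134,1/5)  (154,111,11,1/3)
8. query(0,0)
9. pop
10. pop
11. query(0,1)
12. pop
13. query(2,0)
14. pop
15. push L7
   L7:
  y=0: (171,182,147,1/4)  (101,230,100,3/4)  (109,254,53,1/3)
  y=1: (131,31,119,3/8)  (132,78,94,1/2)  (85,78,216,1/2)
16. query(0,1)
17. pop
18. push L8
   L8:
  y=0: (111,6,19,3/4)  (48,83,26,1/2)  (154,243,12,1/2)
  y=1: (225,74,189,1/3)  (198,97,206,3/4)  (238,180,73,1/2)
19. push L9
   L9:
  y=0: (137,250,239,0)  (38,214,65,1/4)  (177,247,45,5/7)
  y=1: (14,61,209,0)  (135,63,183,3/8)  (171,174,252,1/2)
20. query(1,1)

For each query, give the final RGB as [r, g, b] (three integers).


at x=1,y=0 over L1,L2,L3:
+L1 (α=1/2) → [197/2, 10, 7]
+L2 (α=2/3) → [211/2, 458/3, 265/3]
+L3 (α=4/7) → [1033/14, 1194/7, 573/7]
= [74, 171, 82]

(0,0) stack=L1,L2,L3,L4,L5,L6; from [0,0,0]:
+L1 (α=1/2) → [75, 76, 31/2]
+L2 (α=0) → [75, 76, 31/2]
+L3 (α=1/2) → [89/2, 51, 491/4]
+L4 (α=4/5) → [1209/10, 703/5, 2811/20]
+L5 (α=2/3) → [2063/10, 3163/15, 4771/60]
+L6 (α=4/5) → [4423/50, 10903/75, 58771/300]
→ [88, 145, 196]

(0,1) stack=L1,L2,L3,L4; from [0,0,0]:
after L1 α=4/7: [120/7, 828/7, 128]
after L2 α=3/8: [411/7, 6849/56, 1237/8]
after L3 α=4/5: [1303/7, 35297/280, 6869/40]
after L4 α=1/2: [2773/14, 50137/560, 15429/80]
rounded: [198, 90, 193]

at x=2,y=0 over L1,L2,L3:
L1 α=3/5: [63, 747/5, 729/5]
L2 α=2/5: [217/5, 4131/25, 3737/25]
L3 α=2/7: [607/7, 5591/35, 6267/35]
= [87, 160, 179]

query (0,1) [L1,L2,L7] — begin 0,0,0
+L1 (α=4/7) → [120/7, 828/7, 128]
+L2 (α=3/8) → [411/7, 6849/56, 1237/8]
+L7 (α=3/8) → [2403/28, 39453/448, 9041/64]
→ [86, 88, 141]

at x=1,y=1 over L1,L2,L8,L9:
L1 α=1/5: [221/5, 30, 197/5]
L2 α=1: [147, 230, 29]
L8 α=3/4: [741/4, 521/4, 647/4]
L9 α=3/8: [5325/32, 3361/32, 5431/32]
rounded: [166, 105, 170]
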